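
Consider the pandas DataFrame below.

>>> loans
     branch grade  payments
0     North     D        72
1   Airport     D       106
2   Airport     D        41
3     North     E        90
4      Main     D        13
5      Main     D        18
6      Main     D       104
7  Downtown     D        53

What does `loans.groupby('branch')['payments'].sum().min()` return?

53

group by branch, sum of payments:
branch
Airport     147
Downtown     53
Main        135
North       162
Name: payments, dtype: int64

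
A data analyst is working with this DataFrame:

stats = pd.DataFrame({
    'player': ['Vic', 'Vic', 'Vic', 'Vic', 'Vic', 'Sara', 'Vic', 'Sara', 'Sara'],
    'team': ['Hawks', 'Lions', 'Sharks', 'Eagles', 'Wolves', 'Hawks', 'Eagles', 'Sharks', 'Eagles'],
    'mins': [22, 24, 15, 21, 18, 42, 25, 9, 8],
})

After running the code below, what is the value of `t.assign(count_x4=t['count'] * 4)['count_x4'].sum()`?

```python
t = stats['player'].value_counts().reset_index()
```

value_counts of player:
player
Vic     6
Sara    3
Name: count, dtype: int64
reset_index():
  player  count
0    Vic      6
1   Sara      3
add column count_x4 = t['count'] * 4:
  player  count  count_x4
0    Vic      6        24
1   Sara      3        12
Then the sum of column 'count_x4': 36

36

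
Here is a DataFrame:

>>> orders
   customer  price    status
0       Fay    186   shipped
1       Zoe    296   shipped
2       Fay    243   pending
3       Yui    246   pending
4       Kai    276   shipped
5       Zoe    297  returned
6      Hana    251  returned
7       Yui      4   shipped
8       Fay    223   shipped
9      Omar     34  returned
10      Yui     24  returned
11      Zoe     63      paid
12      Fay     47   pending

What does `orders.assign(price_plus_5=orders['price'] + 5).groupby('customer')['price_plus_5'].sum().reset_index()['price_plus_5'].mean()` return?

375.833333333

add column price_plus_5 = orders['price'] + 5:
   customer  price    status  price_plus_5
0       Fay    186   shipped           191
1       Zoe    296   shipped           301
2       Fay    243   pending           248
3       Yui    246   pending           251
4       Kai    276   shipped           281
5       Zoe    297  returned           302
6      Hana    251  returned           256
7       Yui      4   shipped             9
8       Fay    223   shipped           228
9      Omar     34  returned            39
10      Yui     24  returned            29
11      Zoe     63      paid            68
12      Fay     47   pending            52
group by customer, sum of price_plus_5:
customer
Fay     719
Hana    256
Kai     281
Omar     39
Yui     289
Zoe     671
Name: price_plus_5, dtype: int64
reset_index():
  customer  price_plus_5
0      Fay           719
1     Hana           256
2      Kai           281
3     Omar            39
4      Yui           289
5      Zoe           671
Finally, mean of column 'price_plus_5' = 375.833333333.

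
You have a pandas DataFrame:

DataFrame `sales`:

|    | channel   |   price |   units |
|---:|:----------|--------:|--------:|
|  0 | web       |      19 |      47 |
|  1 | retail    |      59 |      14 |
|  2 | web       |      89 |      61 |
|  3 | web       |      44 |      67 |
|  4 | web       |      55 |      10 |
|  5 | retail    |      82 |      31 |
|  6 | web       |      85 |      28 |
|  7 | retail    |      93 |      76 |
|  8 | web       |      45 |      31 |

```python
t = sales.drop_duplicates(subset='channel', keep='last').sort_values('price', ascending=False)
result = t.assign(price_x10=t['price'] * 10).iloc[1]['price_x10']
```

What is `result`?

450

drop duplicate channel (keep=last):
  channel  price  units
7  retail     93     76
8     web     45     31
sort by price descending:
  channel  price  units
7  retail     93     76
8     web     45     31
add column price_x10 = t['price'] * 10:
  channel  price  units  price_x10
7  retail     93     76        930
8     web     45     31        450
value at position 1, column 'price_x10' → 450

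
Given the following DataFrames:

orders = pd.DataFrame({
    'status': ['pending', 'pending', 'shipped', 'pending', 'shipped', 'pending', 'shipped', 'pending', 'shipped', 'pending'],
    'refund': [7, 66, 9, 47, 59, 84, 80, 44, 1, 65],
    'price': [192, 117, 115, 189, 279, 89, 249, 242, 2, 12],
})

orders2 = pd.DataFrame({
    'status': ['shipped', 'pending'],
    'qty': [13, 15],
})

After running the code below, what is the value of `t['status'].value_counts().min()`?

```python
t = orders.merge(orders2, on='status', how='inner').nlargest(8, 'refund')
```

3

merge on 'status' (how='inner') → 10 rows:
    status  refund  price  qty
0  pending       7    192   15
1  pending      66    117   15
2  shipped       9    115   13
3  pending      47    189   15
4  shipped      59    279   13
5  pending      84     89   15
6  shipped      80    249   13
7  pending      44    242   15
8  shipped       1      2   13
9  pending      65     12   15
take 8 rows with largest refund:
    status  refund  price  qty
5  pending      84     89   15
6  shipped      80    249   13
1  pending      66    117   15
9  pending      65     12   15
4  shipped      59    279   13
3  pending      47    189   15
7  pending      44    242   15
2  shipped       9    115   13
value_counts of status:
status
pending    5
shipped    3
Name: count, dtype: int64
Hence 3.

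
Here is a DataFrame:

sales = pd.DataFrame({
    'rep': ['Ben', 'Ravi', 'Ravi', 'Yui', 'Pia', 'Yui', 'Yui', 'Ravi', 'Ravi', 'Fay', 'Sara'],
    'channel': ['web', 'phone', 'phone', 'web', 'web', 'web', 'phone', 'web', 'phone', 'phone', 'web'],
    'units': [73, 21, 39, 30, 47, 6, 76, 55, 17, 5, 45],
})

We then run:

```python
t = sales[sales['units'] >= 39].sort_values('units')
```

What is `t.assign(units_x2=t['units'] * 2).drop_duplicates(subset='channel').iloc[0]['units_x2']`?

78

filter rows where units >= 39:
     rep channel  units
0    Ben     web     73
2   Ravi   phone     39
4    Pia     web     47
6    Yui   phone     76
7   Ravi     web     55
10  Sara     web     45
sort by units:
     rep channel  units
2   Ravi   phone     39
10  Sara     web     45
4    Pia     web     47
7   Ravi     web     55
0    Ben     web     73
6    Yui   phone     76
add column units_x2 = t['units'] * 2:
     rep channel  units  units_x2
2   Ravi   phone     39        78
10  Sara     web     45        90
4    Pia     web     47        94
7   Ravi     web     55       110
0    Ben     web     73       146
6    Yui   phone     76       152
drop duplicate channel (keep=first):
     rep channel  units  units_x2
2   Ravi   phone     39        78
10  Sara     web     45        90
Hence 78.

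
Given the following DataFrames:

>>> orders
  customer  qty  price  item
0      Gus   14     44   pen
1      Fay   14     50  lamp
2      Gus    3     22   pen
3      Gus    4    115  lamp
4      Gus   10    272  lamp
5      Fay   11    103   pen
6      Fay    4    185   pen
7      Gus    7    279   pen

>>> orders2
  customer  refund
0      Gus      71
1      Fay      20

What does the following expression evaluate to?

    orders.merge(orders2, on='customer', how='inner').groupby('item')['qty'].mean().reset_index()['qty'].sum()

17.1333333333

merge on 'customer' (how='inner') → 8 rows:
  customer  qty  price  item  refund
0      Gus   14     44   pen      71
1      Fay   14     50  lamp      20
2      Gus    3     22   pen      71
3      Gus    4    115  lamp      71
4      Gus   10    272  lamp      71
5      Fay   11    103   pen      20
6      Fay    4    185   pen      20
7      Gus    7    279   pen      71
group by item, mean of qty:
item
lamp    9.333333
pen     7.800000
Name: qty, dtype: float64
reset_index():
   item       qty
0  lamp  9.333333
1   pen  7.800000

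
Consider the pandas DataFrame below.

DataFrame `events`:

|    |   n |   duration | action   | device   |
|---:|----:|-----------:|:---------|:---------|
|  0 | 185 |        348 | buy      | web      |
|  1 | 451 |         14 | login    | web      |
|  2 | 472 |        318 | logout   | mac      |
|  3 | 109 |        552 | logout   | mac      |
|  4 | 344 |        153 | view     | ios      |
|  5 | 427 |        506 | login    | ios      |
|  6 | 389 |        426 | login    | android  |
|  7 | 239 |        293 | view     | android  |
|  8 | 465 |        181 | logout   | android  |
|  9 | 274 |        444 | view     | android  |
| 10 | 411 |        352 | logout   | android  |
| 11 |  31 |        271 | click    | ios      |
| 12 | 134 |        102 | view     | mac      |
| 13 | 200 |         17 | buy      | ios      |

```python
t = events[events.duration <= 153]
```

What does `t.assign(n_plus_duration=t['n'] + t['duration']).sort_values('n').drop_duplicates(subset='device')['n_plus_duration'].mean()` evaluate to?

306.0

filter rows where duration <= 153:
      n  duration action device
1   451        14  login    web
4   344       153   view    ios
12  134       102   view    mac
13  200        17    buy    ios
add column n_plus_duration = t['n'] + t['duration']:
      n  duration action device  n_plus_duration
1   451        14  login    web              465
4   344       153   view    ios              497
12  134       102   view    mac              236
13  200        17    buy    ios              217
sort by n:
      n  duration action device  n_plus_duration
12  134       102   view    mac              236
13  200        17    buy    ios              217
4   344       153   view    ios              497
1   451        14  login    web              465
drop duplicate device (keep=first):
      n  duration action device  n_plus_duration
12  134       102   view    mac              236
13  200        17    buy    ios              217
1   451        14  login    web              465
The mean of column 'n_plus_duration' is 306.0.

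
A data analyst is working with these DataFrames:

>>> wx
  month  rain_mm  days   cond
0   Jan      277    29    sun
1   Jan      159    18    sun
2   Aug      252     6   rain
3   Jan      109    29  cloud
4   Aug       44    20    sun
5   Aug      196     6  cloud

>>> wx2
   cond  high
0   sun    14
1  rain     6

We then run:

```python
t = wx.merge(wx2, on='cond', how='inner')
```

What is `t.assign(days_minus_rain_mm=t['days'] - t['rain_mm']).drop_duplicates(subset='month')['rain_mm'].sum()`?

merge on 'cond' (how='inner') → 4 rows:
  month  rain_mm  days  cond  high
0   Jan      277    29   sun    14
1   Jan      159    18   sun    14
2   Aug      252     6  rain     6
3   Aug       44    20   sun    14
add column days_minus_rain_mm = t['days'] - t['rain_mm']:
  month  rain_mm  days  cond  high  days_minus_rain_mm
0   Jan      277    29   sun    14                -248
1   Jan      159    18   sun    14                -141
2   Aug      252     6  rain     6                -246
3   Aug       44    20   sun    14                 -24
drop duplicate month (keep=first):
  month  rain_mm  days  cond  high  days_minus_rain_mm
0   Jan      277    29   sun    14                -248
2   Aug      252     6  rain     6                -246
Reading off the sum of column 'rain_mm', we get 529.

529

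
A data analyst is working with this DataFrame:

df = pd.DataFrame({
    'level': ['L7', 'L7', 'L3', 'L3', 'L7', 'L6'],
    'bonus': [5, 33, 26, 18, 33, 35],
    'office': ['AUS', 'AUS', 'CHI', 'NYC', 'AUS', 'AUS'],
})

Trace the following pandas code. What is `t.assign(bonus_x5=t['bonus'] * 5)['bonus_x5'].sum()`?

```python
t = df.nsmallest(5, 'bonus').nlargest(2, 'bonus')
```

take 5 rows with smallest bonus:
  level  bonus office
0    L7      5    AUS
3    L3     18    NYC
2    L3     26    CHI
1    L7     33    AUS
4    L7     33    AUS
take 2 rows with largest bonus:
  level  bonus office
1    L7     33    AUS
4    L7     33    AUS
add column bonus_x5 = t['bonus'] * 5:
  level  bonus office  bonus_x5
1    L7     33    AUS       165
4    L7     33    AUS       165

330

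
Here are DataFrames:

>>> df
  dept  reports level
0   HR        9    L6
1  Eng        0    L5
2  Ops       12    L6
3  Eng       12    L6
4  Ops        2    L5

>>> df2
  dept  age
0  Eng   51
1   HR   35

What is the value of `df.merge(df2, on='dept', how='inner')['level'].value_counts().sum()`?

merge on 'dept' (how='inner') → 3 rows:
  dept  reports level  age
0   HR        9    L6   35
1  Eng        0    L5   51
2  Eng       12    L6   51
value_counts of level:
level
L6    2
L5    1
Name: count, dtype: int64
So sum() = 3.

3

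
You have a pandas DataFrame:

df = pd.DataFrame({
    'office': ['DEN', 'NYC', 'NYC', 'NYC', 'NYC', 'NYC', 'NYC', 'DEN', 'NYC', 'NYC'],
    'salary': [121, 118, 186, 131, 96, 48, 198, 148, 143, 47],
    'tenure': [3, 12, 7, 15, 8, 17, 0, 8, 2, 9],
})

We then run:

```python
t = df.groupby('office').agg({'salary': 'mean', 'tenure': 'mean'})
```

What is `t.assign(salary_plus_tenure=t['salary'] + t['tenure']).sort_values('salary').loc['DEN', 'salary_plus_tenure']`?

group by office: mean(salary), mean(tenure):
         salary  tenure
office                 
DEN     134.500    5.50
NYC     120.875    8.75
add column salary_plus_tenure = t['salary'] + t['tenure']:
         salary  tenure  salary_plus_tenure
office                                     
DEN     134.500    5.50             140.000
NYC     120.875    8.75             129.625
sort by salary:
         salary  tenure  salary_plus_tenure
office                                     
NYC     120.875    8.75             129.625
DEN     134.500    5.50             140.000

140.0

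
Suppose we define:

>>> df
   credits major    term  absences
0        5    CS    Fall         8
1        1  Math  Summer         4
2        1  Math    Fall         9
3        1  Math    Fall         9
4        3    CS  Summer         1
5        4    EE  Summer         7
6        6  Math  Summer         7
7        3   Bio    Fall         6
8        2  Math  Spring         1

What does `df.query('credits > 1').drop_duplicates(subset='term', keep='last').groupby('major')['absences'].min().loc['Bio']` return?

filter rows where credits > 1:
   credits major    term  absences
0        5    CS    Fall         8
4        3    CS  Summer         1
5        4    EE  Summer         7
6        6  Math  Summer         7
7        3   Bio    Fall         6
8        2  Math  Spring         1
drop duplicate term (keep=last):
   credits major    term  absences
6        6  Math  Summer         7
7        3   Bio    Fall         6
8        2  Math  Spring         1
group by major, min of absences:
major
Bio     6
Math    1
Name: absences, dtype: int64

6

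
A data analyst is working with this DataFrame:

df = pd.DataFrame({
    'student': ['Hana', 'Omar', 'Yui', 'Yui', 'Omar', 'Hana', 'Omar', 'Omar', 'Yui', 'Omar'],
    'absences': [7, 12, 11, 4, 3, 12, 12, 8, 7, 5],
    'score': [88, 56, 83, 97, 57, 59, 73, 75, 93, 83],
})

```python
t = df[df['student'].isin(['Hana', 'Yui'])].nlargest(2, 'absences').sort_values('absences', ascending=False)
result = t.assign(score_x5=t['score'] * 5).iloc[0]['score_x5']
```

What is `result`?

295

filter rows where student in ['Hana', 'Yui']:
  student  absences  score
0    Hana         7     88
2     Yui        11     83
3     Yui         4     97
5    Hana        12     59
8     Yui         7     93
take 2 rows with largest absences:
  student  absences  score
5    Hana        12     59
2     Yui        11     83
sort by absences descending:
  student  absences  score
5    Hana        12     59
2     Yui        11     83
add column score_x5 = t['score'] * 5:
  student  absences  score  score_x5
5    Hana        12     59       295
2     Yui        11     83       415
Taking the value at position 0, column 'score_x5' gives 295.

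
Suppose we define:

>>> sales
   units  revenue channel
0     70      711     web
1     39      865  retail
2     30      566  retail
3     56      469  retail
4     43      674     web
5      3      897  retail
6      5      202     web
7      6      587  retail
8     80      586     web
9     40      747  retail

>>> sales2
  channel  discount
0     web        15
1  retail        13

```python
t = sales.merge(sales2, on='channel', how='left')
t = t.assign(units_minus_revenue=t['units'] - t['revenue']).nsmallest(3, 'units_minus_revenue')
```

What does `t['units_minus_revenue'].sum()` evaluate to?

merge on 'channel' (how='left') → 10 rows:
   units  revenue channel  discount
0     70      711     web        15
1     39      865  retail        13
2     30      566  retail        13
3     56      469  retail        13
4     43      674     web        15
5      3      897  retail        13
6      5      202     web        15
7      6      587  retail        13
8     80      586     web        15
9     40      747  retail        13
add column units_minus_revenue = t['units'] - t['revenue']:
   units  revenue channel  discount  units_minus_revenue
0     70      711     web        15                 -641
1     39      865  retail        13                 -826
2     30      566  retail        13                 -536
3     56      469  retail        13                 -413
4     43      674     web        15                 -631
5      3      897  retail        13                 -894
6      5      202     web        15                 -197
7      6      587  retail        13                 -581
8     80      586     web        15                 -506
9     40      747  retail        13                 -707
take 3 rows with smallest units_minus_revenue:
   units  revenue channel  discount  units_minus_revenue
5      3      897  retail        13                 -894
1     39      865  retail        13                 -826
9     40      747  retail        13                 -707

-2427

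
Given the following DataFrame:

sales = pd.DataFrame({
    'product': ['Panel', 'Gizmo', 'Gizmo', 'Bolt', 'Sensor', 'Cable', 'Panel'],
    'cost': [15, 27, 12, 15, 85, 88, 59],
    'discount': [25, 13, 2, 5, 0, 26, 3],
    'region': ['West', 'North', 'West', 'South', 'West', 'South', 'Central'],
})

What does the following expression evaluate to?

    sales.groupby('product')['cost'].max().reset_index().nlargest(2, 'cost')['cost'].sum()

173

group by product, max of cost:
product
Bolt      15
Cable     88
Gizmo     27
Panel     59
Sensor    85
Name: cost, dtype: int64
reset_index():
  product  cost
0    Bolt    15
1   Cable    88
2   Gizmo    27
3   Panel    59
4  Sensor    85
take 2 rows with largest cost:
  product  cost
1   Cable    88
4  Sensor    85
sum of column 'cost' → 173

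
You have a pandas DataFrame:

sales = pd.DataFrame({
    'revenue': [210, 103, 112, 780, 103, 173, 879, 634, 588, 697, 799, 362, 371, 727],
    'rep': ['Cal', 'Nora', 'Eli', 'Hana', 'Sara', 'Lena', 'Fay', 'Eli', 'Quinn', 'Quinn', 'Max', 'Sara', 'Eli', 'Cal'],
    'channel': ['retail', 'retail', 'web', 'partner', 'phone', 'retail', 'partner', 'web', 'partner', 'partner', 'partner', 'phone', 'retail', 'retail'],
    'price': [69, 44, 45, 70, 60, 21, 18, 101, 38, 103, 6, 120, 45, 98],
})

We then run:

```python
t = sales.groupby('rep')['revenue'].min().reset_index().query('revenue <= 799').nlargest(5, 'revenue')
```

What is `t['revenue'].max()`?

799

group by rep, min of revenue:
rep
Cal      210
Eli      112
Fay      879
Hana     780
Lena     173
Max      799
Nora     103
Quinn    588
Sara     103
Name: revenue, dtype: int64
reset_index():
     rep  revenue
0    Cal      210
1    Eli      112
2    Fay      879
3   Hana      780
4   Lena      173
5    Max      799
6   Nora      103
7  Quinn      588
8   Sara      103
filter rows where revenue <= 799:
     rep  revenue
0    Cal      210
1    Eli      112
3   Hana      780
4   Lena      173
5    Max      799
6   Nora      103
7  Quinn      588
8   Sara      103
take 5 rows with largest revenue:
     rep  revenue
5    Max      799
3   Hana      780
7  Quinn      588
0    Cal      210
4   Lena      173
Taking the max of column 'revenue' gives 799.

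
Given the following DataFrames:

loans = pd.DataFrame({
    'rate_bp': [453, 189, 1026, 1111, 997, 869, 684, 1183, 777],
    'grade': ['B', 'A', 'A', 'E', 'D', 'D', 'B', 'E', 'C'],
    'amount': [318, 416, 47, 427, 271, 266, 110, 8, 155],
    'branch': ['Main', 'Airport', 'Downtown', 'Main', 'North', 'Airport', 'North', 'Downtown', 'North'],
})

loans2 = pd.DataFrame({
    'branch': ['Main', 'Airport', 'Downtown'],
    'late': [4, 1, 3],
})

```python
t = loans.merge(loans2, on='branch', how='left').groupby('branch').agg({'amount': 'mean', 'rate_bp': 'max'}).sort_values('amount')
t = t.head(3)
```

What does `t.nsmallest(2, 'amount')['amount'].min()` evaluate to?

27.5

merge on 'branch' (how='left') → 9 rows:
   rate_bp grade  amount    branch  late
0      453     B     318      Main   4.0
1      189     A     416   Airport   1.0
2     1026     A      47  Downtown   3.0
3     1111     E     427      Main   4.0
4      997     D     271     North   NaN
5      869     D     266   Airport   1.0
6      684     B     110     North   NaN
7     1183     E       8  Downtown   3.0
8      777     C     155     North   NaN
group by branch: mean(amount), max(rate_bp):
              amount  rate_bp
branch                       
Airport   341.000000      869
Downtown   27.500000     1183
Main      372.500000     1111
North     178.666667      997
sort by amount:
              amount  rate_bp
branch                       
Downtown   27.500000     1183
North     178.666667      997
Airport   341.000000      869
Main      372.500000     1111
take first 3 rows:
              amount  rate_bp
branch                       
Downtown   27.500000     1183
North     178.666667      997
Airport   341.000000      869
take 2 rows with smallest amount:
              amount  rate_bp
branch                       
Downtown   27.500000     1183
North     178.666667      997
Hence 27.5.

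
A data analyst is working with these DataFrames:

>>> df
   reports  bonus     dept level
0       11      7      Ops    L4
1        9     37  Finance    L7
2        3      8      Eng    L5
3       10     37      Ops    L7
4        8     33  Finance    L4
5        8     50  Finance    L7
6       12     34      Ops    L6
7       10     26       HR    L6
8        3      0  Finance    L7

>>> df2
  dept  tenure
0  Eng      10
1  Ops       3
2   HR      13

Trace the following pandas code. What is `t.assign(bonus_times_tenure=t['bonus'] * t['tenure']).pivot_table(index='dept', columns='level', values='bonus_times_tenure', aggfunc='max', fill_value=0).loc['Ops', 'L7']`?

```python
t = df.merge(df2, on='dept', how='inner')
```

111

merge on 'dept' (how='inner') → 5 rows:
   reports  bonus dept level  tenure
0       11      7  Ops    L4       3
1        3      8  Eng    L5      10
2       10     37  Ops    L7       3
3       12     34  Ops    L6       3
4       10     26   HR    L6      13
add column bonus_times_tenure = t['bonus'] * t['tenure']:
   reports  bonus dept level  tenure  bonus_times_tenure
0       11      7  Ops    L4       3                  21
1        3      8  Eng    L5      10                  80
2       10     37  Ops    L7       3                 111
3       12     34  Ops    L6       3                 102
4       10     26   HR    L6      13                 338
pivot: rows=dept, cols=level, max(bonus_times_tenure):
level  L4  L5   L6   L7
dept                   
Eng     0  80    0    0
HR      0   0  338    0
Ops    21   0  102  111
Finally, value at row 'Ops', column 'L7' = 111.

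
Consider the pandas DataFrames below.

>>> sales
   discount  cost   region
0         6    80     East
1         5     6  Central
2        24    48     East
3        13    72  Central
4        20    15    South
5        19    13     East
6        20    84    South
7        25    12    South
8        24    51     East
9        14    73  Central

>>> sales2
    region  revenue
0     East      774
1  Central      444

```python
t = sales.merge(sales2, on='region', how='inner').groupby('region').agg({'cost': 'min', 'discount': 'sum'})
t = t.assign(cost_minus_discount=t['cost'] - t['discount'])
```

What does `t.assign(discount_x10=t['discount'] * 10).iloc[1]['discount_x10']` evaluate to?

merge on 'region' (how='inner') → 7 rows:
   discount  cost   region  revenue
0         6    80     East      774
1         5     6  Central      444
2        24    48     East      774
3        13    72  Central      444
4        19    13     East      774
5        24    51     East      774
6        14    73  Central      444
group by region: min(cost), sum(discount):
         cost  discount
region                 
Central     6        32
East       13        73
add column cost_minus_discount = t['cost'] - t['discount']:
         cost  discount  cost_minus_discount
region                                      
Central     6        32                  -26
East       13        73                  -60
add column discount_x10 = t['discount'] * 10:
         cost  discount  cost_minus_discount  discount_x10
region                                                    
Central     6        32                  -26           320
East       13        73                  -60           730
value at position 1, column 'discount_x10' → 730

730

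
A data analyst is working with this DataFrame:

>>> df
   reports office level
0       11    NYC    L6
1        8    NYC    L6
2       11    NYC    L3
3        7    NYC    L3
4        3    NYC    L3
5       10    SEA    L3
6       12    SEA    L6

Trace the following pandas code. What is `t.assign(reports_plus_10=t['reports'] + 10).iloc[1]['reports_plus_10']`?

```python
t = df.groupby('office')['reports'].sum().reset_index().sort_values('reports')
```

50

group by office, sum of reports:
office
NYC    40
SEA    22
Name: reports, dtype: int64
reset_index():
  office  reports
0    NYC       40
1    SEA       22
sort by reports:
  office  reports
1    SEA       22
0    NYC       40
add column reports_plus_10 = t['reports'] + 10:
  office  reports  reports_plus_10
1    SEA       22               32
0    NYC       40               50
value at position 1, column 'reports_plus_10' → 50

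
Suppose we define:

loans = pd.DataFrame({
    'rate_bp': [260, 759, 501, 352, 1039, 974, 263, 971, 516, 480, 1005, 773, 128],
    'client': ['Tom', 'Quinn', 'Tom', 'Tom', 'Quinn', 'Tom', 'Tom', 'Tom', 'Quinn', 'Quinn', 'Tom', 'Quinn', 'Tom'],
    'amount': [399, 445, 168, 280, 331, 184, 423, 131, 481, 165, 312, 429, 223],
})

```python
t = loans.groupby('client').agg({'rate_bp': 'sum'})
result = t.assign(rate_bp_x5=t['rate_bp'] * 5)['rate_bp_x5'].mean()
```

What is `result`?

group by client, sum of rate_bp:
        rate_bp
client         
Quinn      3567
Tom        4454
add column rate_bp_x5 = t['rate_bp'] * 5:
        rate_bp  rate_bp_x5
client                     
Quinn      3567       17835
Tom        4454       22270

20052.5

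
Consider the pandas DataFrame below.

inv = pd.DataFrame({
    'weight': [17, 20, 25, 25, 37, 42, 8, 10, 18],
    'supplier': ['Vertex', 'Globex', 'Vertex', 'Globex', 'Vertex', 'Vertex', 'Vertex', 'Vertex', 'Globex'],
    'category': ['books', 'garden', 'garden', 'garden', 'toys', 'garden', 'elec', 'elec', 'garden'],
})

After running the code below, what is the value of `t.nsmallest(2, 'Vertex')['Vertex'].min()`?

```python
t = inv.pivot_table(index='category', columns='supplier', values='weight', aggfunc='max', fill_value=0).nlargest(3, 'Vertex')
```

17

pivot: rows=category, cols=supplier, max(weight):
supplier  Globex  Vertex
category                
books          0      17
elec           0      10
garden        25      42
toys           0      37
take 3 rows with largest Vertex:
supplier  Globex  Vertex
category                
garden        25      42
toys           0      37
books          0      17
take 2 rows with smallest Vertex:
supplier  Globex  Vertex
category                
books          0      17
toys           0      37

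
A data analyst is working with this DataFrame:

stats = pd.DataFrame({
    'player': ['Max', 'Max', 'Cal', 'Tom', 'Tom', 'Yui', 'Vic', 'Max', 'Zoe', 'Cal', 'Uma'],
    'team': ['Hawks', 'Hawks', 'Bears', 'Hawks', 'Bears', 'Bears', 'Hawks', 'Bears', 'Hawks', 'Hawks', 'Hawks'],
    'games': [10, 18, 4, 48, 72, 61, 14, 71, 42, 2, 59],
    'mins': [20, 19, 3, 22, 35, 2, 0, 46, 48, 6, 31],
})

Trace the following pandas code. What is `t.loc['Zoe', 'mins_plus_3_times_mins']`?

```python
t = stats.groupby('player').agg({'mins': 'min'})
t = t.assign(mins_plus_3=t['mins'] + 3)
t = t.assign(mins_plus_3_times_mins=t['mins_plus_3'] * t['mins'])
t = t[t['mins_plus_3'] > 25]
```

2448

group by player, min of mins:
        mins
player      
Cal        3
Max       19
Tom       22
Uma       31
Vic        0
Yui        2
Zoe       48
add column mins_plus_3 = t['mins'] + 3:
        mins  mins_plus_3
player                   
Cal        3            6
Max       19           22
Tom       22           25
Uma       31           34
Vic        0            3
Yui        2            5
Zoe       48           51
add column mins_plus_3_times_mins = t['mins_plus_3'] * t['mins']:
        mins  mins_plus_3  mins_plus_3_times_mins
player                                           
Cal        3            6                      18
Max       19           22                     418
Tom       22           25                     550
Uma       31           34                    1054
Vic        0            3                       0
Yui        2            5                      10
Zoe       48           51                    2448
filter rows where mins_plus_3 > 25:
        mins  mins_plus_3  mins_plus_3_times_mins
player                                           
Uma       31           34                    1054
Zoe       48           51                    2448
Finally, value at row 'Zoe', column 'mins_plus_3_times_mins' = 2448.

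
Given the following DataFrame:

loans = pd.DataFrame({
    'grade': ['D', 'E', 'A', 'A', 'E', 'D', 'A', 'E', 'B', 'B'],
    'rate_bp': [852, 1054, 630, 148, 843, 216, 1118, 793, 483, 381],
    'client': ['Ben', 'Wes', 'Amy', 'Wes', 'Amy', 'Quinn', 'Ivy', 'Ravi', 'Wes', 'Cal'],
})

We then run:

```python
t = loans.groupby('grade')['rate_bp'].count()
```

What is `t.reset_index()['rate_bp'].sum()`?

group by grade, count of rate_bp:
grade
A    3
B    2
D    2
E    3
Name: rate_bp, dtype: int64
reset_index():
  grade  rate_bp
0     A        3
1     B        2
2     D        2
3     E        3
So sum() = 10.

10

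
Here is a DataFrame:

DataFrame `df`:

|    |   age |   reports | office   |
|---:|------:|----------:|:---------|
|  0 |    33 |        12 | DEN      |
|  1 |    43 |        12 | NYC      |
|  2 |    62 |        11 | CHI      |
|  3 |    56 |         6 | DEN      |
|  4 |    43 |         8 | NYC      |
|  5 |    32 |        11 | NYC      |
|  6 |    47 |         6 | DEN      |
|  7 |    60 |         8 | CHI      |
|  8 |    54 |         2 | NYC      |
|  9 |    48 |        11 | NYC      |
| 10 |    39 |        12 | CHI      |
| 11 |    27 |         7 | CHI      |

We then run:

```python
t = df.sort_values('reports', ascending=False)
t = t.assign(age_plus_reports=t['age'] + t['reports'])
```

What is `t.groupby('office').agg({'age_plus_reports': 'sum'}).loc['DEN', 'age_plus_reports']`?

160

sort by reports descending:
    age  reports office
0    33       12    DEN
1    43       12    NYC
10   39       12    CHI
2    62       11    CHI
5    32       11    NYC
9    48       11    NYC
4    43        8    NYC
7    60        8    CHI
11   27        7    CHI
3    56        6    DEN
6    47        6    DEN
8    54        2    NYC
add column age_plus_reports = t['age'] + t['reports']:
    age  reports office  age_plus_reports
0    33       12    DEN                45
1    43       12    NYC                55
10   39       12    CHI                51
2    62       11    CHI                73
5    32       11    NYC                43
9    48       11    NYC                59
4    43        8    NYC                51
7    60        8    CHI                68
11   27        7    CHI                34
3    56        6    DEN                62
6    47        6    DEN                53
8    54        2    NYC                56
group by office, sum of age_plus_reports:
        age_plus_reports
office                  
CHI                  226
DEN                  160
NYC                  264
value at row 'DEN', column 'age_plus_reports' → 160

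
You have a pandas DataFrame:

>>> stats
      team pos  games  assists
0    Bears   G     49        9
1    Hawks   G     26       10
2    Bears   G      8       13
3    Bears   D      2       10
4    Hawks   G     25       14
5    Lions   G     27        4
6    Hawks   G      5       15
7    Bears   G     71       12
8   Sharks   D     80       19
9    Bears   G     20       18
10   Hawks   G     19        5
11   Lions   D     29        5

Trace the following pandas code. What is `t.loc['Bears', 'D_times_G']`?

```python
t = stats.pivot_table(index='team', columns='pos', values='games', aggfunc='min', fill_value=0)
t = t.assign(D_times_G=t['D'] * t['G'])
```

pivot: rows=team, cols=pos, min(games):
pos      D   G
team          
Bears    2   8
Hawks    0   5
Lions   29  27
Sharks  80   0
add column D_times_G = t['D'] * t['G']:
pos      D   G  D_times_G
team                     
Bears    2   8         16
Hawks    0   5          0
Lions   29  27        783
Sharks  80   0          0

16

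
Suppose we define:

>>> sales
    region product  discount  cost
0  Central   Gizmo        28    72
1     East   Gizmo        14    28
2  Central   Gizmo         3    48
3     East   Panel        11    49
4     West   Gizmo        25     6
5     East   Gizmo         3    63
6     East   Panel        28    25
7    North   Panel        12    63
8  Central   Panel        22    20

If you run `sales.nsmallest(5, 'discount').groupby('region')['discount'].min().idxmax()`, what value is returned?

North

take 5 rows with smallest discount:
    region product  discount  cost
2  Central   Gizmo         3    48
5     East   Gizmo         3    63
3     East   Panel        11    49
7    North   Panel        12    63
1     East   Gizmo        14    28
group by region, min of discount:
region
Central     3
East        3
North      12
Name: discount, dtype: int64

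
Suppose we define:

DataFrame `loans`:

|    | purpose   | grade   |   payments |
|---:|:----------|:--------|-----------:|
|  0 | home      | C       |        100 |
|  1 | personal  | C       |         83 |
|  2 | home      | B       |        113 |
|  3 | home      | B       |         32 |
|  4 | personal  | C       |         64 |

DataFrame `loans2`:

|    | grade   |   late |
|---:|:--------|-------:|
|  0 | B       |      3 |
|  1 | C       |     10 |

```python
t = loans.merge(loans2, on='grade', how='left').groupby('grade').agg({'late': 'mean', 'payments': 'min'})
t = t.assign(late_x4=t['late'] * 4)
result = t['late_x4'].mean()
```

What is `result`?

26.0

merge on 'grade' (how='left') → 5 rows:
    purpose grade  payments  late
0      home     C       100    10
1  personal     C        83    10
2      home     B       113     3
3      home     B        32     3
4  personal     C        64    10
group by grade: mean(late), min(payments):
       late  payments
grade                
B       3.0        32
C      10.0        64
add column late_x4 = t['late'] * 4:
       late  payments  late_x4
grade                         
B       3.0        32     12.0
C      10.0        64     40.0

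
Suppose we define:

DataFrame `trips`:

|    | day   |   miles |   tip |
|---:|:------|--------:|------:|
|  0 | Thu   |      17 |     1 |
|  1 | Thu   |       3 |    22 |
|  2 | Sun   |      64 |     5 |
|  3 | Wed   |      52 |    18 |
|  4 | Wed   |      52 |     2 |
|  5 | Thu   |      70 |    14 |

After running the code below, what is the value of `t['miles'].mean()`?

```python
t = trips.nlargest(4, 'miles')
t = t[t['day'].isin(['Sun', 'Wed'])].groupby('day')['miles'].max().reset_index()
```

take 4 rows with largest miles:
   day  miles  tip
5  Thu     70   14
2  Sun     64    5
3  Wed     52   18
4  Wed     52    2
filter rows where day in ['Sun', 'Wed']:
   day  miles  tip
2  Sun     64    5
3  Wed     52   18
4  Wed     52    2
group by day, max of miles:
day
Sun    64
Wed    52
Name: miles, dtype: int64
reset_index():
   day  miles
0  Sun     64
1  Wed     52
So mean() = 58.0.

58.0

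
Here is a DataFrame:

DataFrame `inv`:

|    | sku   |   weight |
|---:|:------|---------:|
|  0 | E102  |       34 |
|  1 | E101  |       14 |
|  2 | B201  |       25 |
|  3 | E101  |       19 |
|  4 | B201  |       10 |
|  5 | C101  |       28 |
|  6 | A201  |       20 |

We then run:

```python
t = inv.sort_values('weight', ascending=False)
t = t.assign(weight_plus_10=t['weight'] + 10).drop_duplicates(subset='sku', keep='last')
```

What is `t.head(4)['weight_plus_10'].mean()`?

34.0

sort by weight descending:
    sku  weight
0  E102      34
5  C101      28
2  B201      25
6  A201      20
3  E101      19
1  E101      14
4  B201      10
add column weight_plus_10 = t['weight'] + 10:
    sku  weight  weight_plus_10
0  E102      34              44
5  C101      28              38
2  B201      25              35
6  A201      20              30
3  E101      19              29
1  E101      14              24
4  B201      10              20
drop duplicate sku (keep=last):
    sku  weight  weight_plus_10
0  E102      34              44
5  C101      28              38
6  A201      20              30
1  E101      14              24
4  B201      10              20
take first 4 rows:
    sku  weight  weight_plus_10
0  E102      34              44
5  C101      28              38
6  A201      20              30
1  E101      14              24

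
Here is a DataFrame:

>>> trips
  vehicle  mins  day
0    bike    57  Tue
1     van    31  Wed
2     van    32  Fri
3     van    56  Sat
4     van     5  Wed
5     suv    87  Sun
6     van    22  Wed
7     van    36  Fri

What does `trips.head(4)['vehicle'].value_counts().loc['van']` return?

take first 4 rows:
  vehicle  mins  day
0    bike    57  Tue
1     van    31  Wed
2     van    32  Fri
3     van    56  Sat
value_counts of vehicle:
vehicle
van     3
bike    1
Name: count, dtype: int64

3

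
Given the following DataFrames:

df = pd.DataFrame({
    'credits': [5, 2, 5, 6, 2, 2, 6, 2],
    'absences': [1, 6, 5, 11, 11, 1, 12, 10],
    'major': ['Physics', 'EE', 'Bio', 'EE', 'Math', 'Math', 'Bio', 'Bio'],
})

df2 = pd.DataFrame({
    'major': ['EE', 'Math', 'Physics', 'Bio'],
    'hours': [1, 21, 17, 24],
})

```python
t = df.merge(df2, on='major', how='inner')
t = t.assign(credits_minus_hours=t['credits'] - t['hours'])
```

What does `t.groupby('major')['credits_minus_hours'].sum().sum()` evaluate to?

-103

merge on 'major' (how='inner') → 8 rows:
   credits  absences    major  hours
0        5         1  Physics     17
1        2         6       EE      1
2        5         5      Bio     24
3        6        11       EE      1
4        2        11     Math     21
5        2         1     Math     21
6        6        12      Bio     24
7        2        10      Bio     24
add column credits_minus_hours = t['credits'] - t['hours']:
   credits  absences    major  hours  credits_minus_hours
0        5         1  Physics     17                  -12
1        2         6       EE      1                    1
2        5         5      Bio     24                  -19
3        6        11       EE      1                    5
4        2        11     Math     21                  -19
5        2         1     Math     21                  -19
6        6        12      Bio     24                  -18
7        2        10      Bio     24                  -22
group by major, sum of credits_minus_hours:
major
Bio       -59
EE          6
Math      -38
Physics   -12
Name: credits_minus_hours, dtype: int64
So sum() = -103.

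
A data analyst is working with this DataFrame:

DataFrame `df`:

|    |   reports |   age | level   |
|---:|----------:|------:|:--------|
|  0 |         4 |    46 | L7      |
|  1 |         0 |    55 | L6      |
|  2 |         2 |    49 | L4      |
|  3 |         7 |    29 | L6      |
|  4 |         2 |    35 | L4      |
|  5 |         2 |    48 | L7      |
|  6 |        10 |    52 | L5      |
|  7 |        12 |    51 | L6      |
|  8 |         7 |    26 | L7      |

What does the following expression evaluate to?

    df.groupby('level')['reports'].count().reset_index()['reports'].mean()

2.25

group by level, count of reports:
level
L4    2
L5    1
L6    3
L7    3
Name: reports, dtype: int64
reset_index():
  level  reports
0    L4        2
1    L5        1
2    L6        3
3    L7        3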